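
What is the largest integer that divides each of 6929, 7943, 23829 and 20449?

169

gcd(6929, 7943): 7943 = 1·6929 + 1014; 6929 = 6·1014 + 845; 1014 = 1·845 + 169; 845 = 5·169 + 0 → 169
gcd(169, 23829): 23829 = 141·169 + 0 → 169
gcd(169, 20449): 20449 = 121·169 + 0 → 169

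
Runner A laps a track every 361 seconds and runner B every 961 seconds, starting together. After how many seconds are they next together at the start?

gcd first: 961 = 2·361 + 239; 361 = 1·239 + 122; 239 = 1·122 + 117; 122 = 1·117 + 5; 117 = 23·5 + 2; 5 = 2·2 + 1; 2 = 2·1 + 0 → gcd = 1
lcm = 361·961/gcd = 346921/1 = 346921

346921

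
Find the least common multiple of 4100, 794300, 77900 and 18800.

2475038800

4100 = 2² · 5² · 41; 794300 = 2² · 5² · 13² · 47; 77900 = 2² · 5² · 19 · 41; 18800 = 2⁴ · 5² · 47
lcm takes max exponent of each prime: 2⁴ · 5² · 13² · 19 · 41 · 47 = 2475038800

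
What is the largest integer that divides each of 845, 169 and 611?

13

gcd(845, 169): 845 = 5·169 + 0 → 169
gcd(169, 611): 611 = 3·169 + 104; 169 = 1·104 + 65; 104 = 1·65 + 39; 65 = 1·39 + 26; 39 = 1·26 + 13; 26 = 2·13 + 0 → 13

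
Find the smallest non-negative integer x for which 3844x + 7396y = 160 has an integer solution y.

Euclid: 7396 = 1·3844 + 3552; 3844 = 1·3552 + 292; 3552 = 12·292 + 48; 292 = 6·48 + 4; 48 = 12·4 + 0 → gcd = 4; 160 = 4·40.
Back-substitution yields 3844·(152) + 7396·(-79) = 4, so one solution is x = 152·40 = 6080, y = -79·40 = -3160.
Solutions in x differ by 7396/4 = 1849; the one in [0, 1849) is 6080 mod 1849 = 533.

533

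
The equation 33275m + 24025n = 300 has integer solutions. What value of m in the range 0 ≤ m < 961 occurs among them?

Reduce mod 24025: 33275m ≡ 300 (mod 24025). With g = gcd(33275, 24025) = 25 dividing 300, divide through: 1331m ≡ 12 (mod 961).
Since gcd(1331, 961) = 1, m ≡ 12·(1331)⁻¹ ≡ 800 (mod 961). Smallest non-negative: 800.

800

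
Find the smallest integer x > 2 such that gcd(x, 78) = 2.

Multiples of 2 above 2: 2·2, 2·3, … . Need the cofactor coprime to 78/2 = 39.
Checking s = 2, 3, … the first with gcd(s, 39) = 1 is s = 2, giving 4.

4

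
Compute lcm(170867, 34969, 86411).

170867 = 17 · 19 · 23²; 34969 = 11² · 17²; 86411 = 13 · 17² · 23
lcm takes max exponent of each prime: 11² · 13 · 17² · 19 · 23² = 4569154447

4569154447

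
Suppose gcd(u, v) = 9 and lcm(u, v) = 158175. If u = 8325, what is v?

171

u·v = gcd·lcm = 9·158175 = 1423575, so v = 1423575/8325 = 171.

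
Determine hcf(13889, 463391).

19

13889 = 17 · 19 · 43
463391 = 19 · 29³
Common: 19 = 19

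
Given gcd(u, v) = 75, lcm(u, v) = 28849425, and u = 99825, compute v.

21675

u·v = gcd·lcm = 75·28849425 = 2163706875, so v = 2163706875/99825 = 21675.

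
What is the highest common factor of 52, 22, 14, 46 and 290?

2

gcd(52, 22): 52 = 2·22 + 8; 22 = 2·8 + 6; 8 = 1·6 + 2; 6 = 3·2 + 0 → 2
gcd(2, 14): 14 = 7·2 + 0 → 2
gcd(2, 46): 46 = 23·2 + 0 → 2
gcd(2, 290): 290 = 145·2 + 0 → 2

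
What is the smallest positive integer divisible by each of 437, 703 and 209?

177859

437 = 19 · 23; 703 = 19 · 37; 209 = 11 · 19
lcm takes max exponent of each prime: 11 · 19 · 23 · 37 = 177859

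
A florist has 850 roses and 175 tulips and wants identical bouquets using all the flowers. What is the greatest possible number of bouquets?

25

850 = 2 · 5² · 17
175 = 5² · 7
Common: 5² = 25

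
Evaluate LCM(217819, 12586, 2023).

3902880842

217819 = 7 · 29² · 37; 12586 = 2 · 7 · 29 · 31; 2023 = 7 · 17²
lcm takes max exponent of each prime: 2 · 7 · 17² · 29² · 31 · 37 = 3902880842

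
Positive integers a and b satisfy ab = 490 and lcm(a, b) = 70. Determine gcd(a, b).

gcd·lcm = product, so gcd = 490/70 = 7.

7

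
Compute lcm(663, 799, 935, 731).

663 = 3 · 13 · 17; 799 = 17 · 47; 935 = 5 · 11 · 17; 731 = 17 · 43
lcm takes max exponent of each prime: 3 · 5 · 11 · 13 · 17 · 43 · 47 = 73695765

73695765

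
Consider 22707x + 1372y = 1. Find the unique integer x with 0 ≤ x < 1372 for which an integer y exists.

Reduce mod 1372: 22707x ≡ 1 (mod 1372). With g = gcd(22707, 1372) = 1 dividing 1, divide through: 22707x ≡ 1 (mod 1372).
Since gcd(22707, 1372) = 1, x ≡ 1·(22707)⁻¹ ≡ 1203 (mod 1372). Smallest non-negative: 1203.

1203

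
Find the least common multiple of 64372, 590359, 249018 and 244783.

112123342716

64372 = 2² · 7 · 11² · 19; 590359 = 7 · 11² · 17 · 41; 249018 = 2 · 3 · 7³ · 11²; 244783 = 7 · 11² · 17²
lcm takes max exponent of each prime: 2² · 3 · 7³ · 11² · 17² · 19 · 41 = 112123342716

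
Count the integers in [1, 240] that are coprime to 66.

66 = 2·3·11. Inclusion–exclusion on these primes:
240 − ⌊240/2⌋ − ⌊240/3⌋ − ⌊240/11⌋ + ⌊240/6⌋ + ⌊240/22⌋ + ⌊240/33⌋ − ⌊240/66⌋ = 73

73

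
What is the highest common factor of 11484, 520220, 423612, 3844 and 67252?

gcd(11484, 520220): 520220 = 45·11484 + 3440; 11484 = 3·3440 + 1164; 3440 = 2·1164 + 1112; 1164 = 1·1112 + 52; 1112 = 21·52 + 20; 52 = 2·20 + 12; 20 = 1·12 + 8; 12 = 1·8 + 4; 8 = 2·4 + 0 → 4
gcd(4, 423612): 423612 = 105903·4 + 0 → 4
gcd(4, 3844): 3844 = 961·4 + 0 → 4
gcd(4, 67252): 67252 = 16813·4 + 0 → 4

4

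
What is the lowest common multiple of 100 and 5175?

100 = 2² · 5²; 5175 = 3² · 5² · 23
max exponents: 2² · 3² · 5² · 23 = 20700

20700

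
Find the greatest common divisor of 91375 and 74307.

17

Euclid: 91375 = 1·74307 + 17068; 74307 = 4·17068 + 6035; 17068 = 2·6035 + 4998; 6035 = 1·4998 + 1037; 4998 = 4·1037 + 850; 1037 = 1·850 + 187; 850 = 4·187 + 102; 187 = 1·102 + 85; 102 = 1·85 + 17; 85 = 5·17 + 0. Last nonzero remainder: 17.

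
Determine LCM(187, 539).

9163

187 = 11 · 17; 539 = 7² · 11
max exponents: 7² · 11 · 17 = 9163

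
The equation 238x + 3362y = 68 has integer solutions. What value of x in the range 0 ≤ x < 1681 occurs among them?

gcd(238, 3362) = 2 (Euclid: 3362 = 14·238 + 30; 238 = 7·30 + 28; 30 = 1·28 + 2; 28 = 14·2 + 0), and 2 | 68.
Extended Euclid: 238·(-113) + 3362·(8) = 2. Scale by 34: x₀ = -3842.
General solution x = x₀ + 1681t; reducing mod 1681 gives x = 1201 (and y = -85).

1201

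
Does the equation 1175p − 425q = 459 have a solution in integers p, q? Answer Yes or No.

gcd(1175, 425): 1175 = 2·425 + 325; 425 = 1·325 + 100; 325 = 3·100 + 25; 100 = 4·25 + 0 → 25
25 does not divide 459, so a solution does not exist.

No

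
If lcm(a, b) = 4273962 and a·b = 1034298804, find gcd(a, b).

242

From gcd × lcm = ab: gcd = 1034298804 / 4273962 = 242.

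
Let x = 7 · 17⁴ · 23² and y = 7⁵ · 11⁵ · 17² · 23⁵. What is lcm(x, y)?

max exponent per prime: 7⁵ · 11⁵ · 17⁴ · 23⁵ = 1455085427944880333371

1455085427944880333371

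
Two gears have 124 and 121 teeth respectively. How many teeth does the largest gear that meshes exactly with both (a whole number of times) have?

Euclid: 124 = 1·121 + 3; 121 = 40·3 + 1; 3 = 3·1 + 0. Last nonzero remainder: 1.

1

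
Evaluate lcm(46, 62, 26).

lcm(46, 62) = 46·62/gcd = 2852/2 = 1426
lcm(1426, 26) = 1426·26/gcd = 37076/2 = 18538

18538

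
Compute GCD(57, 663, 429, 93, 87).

3

gcd(57, 663): 663 = 11·57 + 36; 57 = 1·36 + 21; 36 = 1·21 + 15; 21 = 1·15 + 6; 15 = 2·6 + 3; 6 = 2·3 + 0 → 3
gcd(3, 429): 429 = 143·3 + 0 → 3
gcd(3, 93): 93 = 31·3 + 0 → 3
gcd(3, 87): 87 = 29·3 + 0 → 3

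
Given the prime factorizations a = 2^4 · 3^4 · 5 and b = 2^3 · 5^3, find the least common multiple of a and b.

max exponent per prime: 2^4 · 3^4 · 5^3 = 162000

162000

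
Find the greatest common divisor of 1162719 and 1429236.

9

1162719 = 3² · 23 · 41 · 137
1429236 = 2² · 3² · 29 · 37²
Common: 3² = 9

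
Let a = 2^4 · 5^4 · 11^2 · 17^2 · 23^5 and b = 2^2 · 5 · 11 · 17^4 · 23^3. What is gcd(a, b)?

773577860

min exponent per shared prime: 2^2 · 5 · 11 · 17^2 · 23^3 = 773577860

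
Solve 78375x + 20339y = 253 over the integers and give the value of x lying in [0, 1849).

1576

Reduce mod 20339: 78375x ≡ 253 (mod 20339). With g = gcd(78375, 20339) = 11 dividing 253, divide through: 7125x ≡ 23 (mod 1849).
Since gcd(7125, 1849) = 1, x ≡ 23·(7125)⁻¹ ≡ 1576 (mod 1849). Smallest non-negative: 1576.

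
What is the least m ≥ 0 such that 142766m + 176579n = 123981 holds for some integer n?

12

gcd(142766, 176579) = 3757 (Euclid: 176579 = 1·142766 + 33813; 142766 = 4·33813 + 7514; 33813 = 4·7514 + 3757; 7514 = 2·3757 + 0), and 3757 | 123981.
Extended Euclid: 142766·(-21) + 176579·(17) = 3757. Scale by 33: m₀ = -693.
General solution m = m₀ + 47t; reducing mod 47 gives m = 12 (and n = -9).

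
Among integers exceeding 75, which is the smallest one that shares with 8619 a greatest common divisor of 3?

81

8619 = 3·2873. Any m with gcd(m, 8619) = 3 is a multiple of 3, say 3s, with s coprime to 2873.
Need s > 75/3, so s ≥ 26. First s ≥ 26 with gcd(s, 2873) = 1 is s = 27. Thus m = 3·27 = 81.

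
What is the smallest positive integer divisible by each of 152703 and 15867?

gcd first: 152703 = 9·15867 + 9900; 15867 = 1·9900 + 5967; 9900 = 1·5967 + 3933; 5967 = 1·3933 + 2034; 3933 = 1·2034 + 1899; 2034 = 1·1899 + 135; 1899 = 14·135 + 9; 135 = 15·9 + 0 → gcd = 9
lcm = 152703·15867/gcd = 2422938501/9 = 269215389

269215389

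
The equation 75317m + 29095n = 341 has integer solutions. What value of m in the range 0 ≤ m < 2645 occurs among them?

Reduce mod 29095: 75317m ≡ 341 (mod 29095). With g = gcd(75317, 29095) = 11 dividing 341, divide through: 6847m ≡ 31 (mod 2645).
Since gcd(6847, 2645) = 1, m ≡ 31·(6847)⁻¹ ≡ 863 (mod 2645). Smallest non-negative: 863.

863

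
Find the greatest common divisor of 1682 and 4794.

2

Euclid: 4794 = 2·1682 + 1430; 1682 = 1·1430 + 252; 1430 = 5·252 + 170; 252 = 1·170 + 82; 170 = 2·82 + 6; 82 = 13·6 + 4; 6 = 1·4 + 2; 4 = 2·2 + 0. Last nonzero remainder: 2.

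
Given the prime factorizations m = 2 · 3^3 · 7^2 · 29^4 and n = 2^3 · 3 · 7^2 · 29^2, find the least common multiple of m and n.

max exponent per prime: 2^3 · 3^3 · 7^2 · 29^4 = 7485862104

7485862104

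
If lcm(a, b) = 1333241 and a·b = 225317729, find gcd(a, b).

169

From gcd × lcm = ab: gcd = 225317729 / 1333241 = 169.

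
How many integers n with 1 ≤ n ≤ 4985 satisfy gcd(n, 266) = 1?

2025

266 = 2·7·19. Inclusion–exclusion on these primes:
4985 − ⌊4985/2⌋ − ⌊4985/7⌋ − ⌊4985/19⌋ + ⌊4985/14⌋ + ⌊4985/38⌋ + ⌊4985/133⌋ − ⌊4985/266⌋ = 2025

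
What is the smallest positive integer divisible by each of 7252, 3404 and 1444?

60213356

7252 = 2² · 7² · 37; 3404 = 2² · 23 · 37; 1444 = 2² · 19²
lcm takes max exponent of each prime: 2² · 7² · 19² · 23 · 37 = 60213356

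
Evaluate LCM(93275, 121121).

gcd first: 121121 = 1·93275 + 27846; 93275 = 3·27846 + 9737; 27846 = 2·9737 + 8372; 9737 = 1·8372 + 1365; 8372 = 6·1365 + 182; 1365 = 7·182 + 91; 182 = 2·91 + 0 → gcd = 91
lcm = 93275·121121/gcd = 11297561275/91 = 124149025

124149025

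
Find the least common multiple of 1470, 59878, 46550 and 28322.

24659257350

lcm(1470, 59878) = 1470·59878/gcd = 88020660/98 = 898170
lcm(898170, 46550) = 898170·46550/gcd = 41809813500/490 = 85326150
lcm(85326150, 28322) = 85326150·28322/gcd = 2416607220300/98 = 24659257350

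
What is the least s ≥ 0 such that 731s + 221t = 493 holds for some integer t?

Reduce mod 221: 731s ≡ 493 (mod 221). With g = gcd(731, 221) = 17 dividing 493, divide through: 43s ≡ 29 (mod 13).
Since gcd(43, 13) = 1, s ≡ 29·(43)⁻¹ ≡ 4 (mod 13). Smallest non-negative: 4.

4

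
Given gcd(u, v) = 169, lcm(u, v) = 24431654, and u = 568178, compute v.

7267

u·v = gcd·lcm = 169·24431654 = 4128949526, so v = 4128949526/568178 = 7267.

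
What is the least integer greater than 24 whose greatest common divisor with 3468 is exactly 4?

3468 = 4·867. Any m with gcd(m, 3468) = 4 is a multiple of 4, say 4s, with s coprime to 867.
Need s > 24/4, so s ≥ 7. First s ≥ 7 with gcd(s, 867) = 1 is s = 7. Thus m = 4·7 = 28.

28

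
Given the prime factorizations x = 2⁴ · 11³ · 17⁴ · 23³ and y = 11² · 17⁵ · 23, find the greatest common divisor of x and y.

min exponent per shared prime: 11² · 17⁴ · 23 = 232438943

232438943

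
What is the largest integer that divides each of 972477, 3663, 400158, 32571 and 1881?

gcd(972477, 3663): 972477 = 265·3663 + 1782; 3663 = 2·1782 + 99; 1782 = 18·99 + 0 → 99
gcd(99, 400158): 400158 = 4042·99 + 0 → 99
gcd(99, 32571): 32571 = 329·99 + 0 → 99
gcd(99, 1881): 1881 = 19·99 + 0 → 99

99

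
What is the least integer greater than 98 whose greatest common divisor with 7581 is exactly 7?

112

7581 = 7·1083. Any m with gcd(m, 7581) = 7 is a multiple of 7, say 7s, with s coprime to 1083.
Need s > 98/7, so s ≥ 15. First s ≥ 15 with gcd(s, 1083) = 1 is s = 16. Thus m = 7·16 = 112.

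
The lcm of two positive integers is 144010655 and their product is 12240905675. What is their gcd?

85

From gcd × lcm = mn: gcd = 12240905675 / 144010655 = 85.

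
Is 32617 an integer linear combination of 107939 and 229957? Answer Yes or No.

gcd(107939, 229957): 229957 = 2·107939 + 14079; 107939 = 7·14079 + 9386; 14079 = 1·9386 + 4693; 9386 = 2·4693 + 0 → 4693
4693 does not divide 32617, so a solution does not exist.

No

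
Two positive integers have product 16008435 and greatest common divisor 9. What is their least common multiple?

gcd·lcm = product, so lcm = 16008435/9 = 1778715.

1778715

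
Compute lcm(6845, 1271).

8699995

gcd first: 6845 = 5·1271 + 490; 1271 = 2·490 + 291; 490 = 1·291 + 199; 291 = 1·199 + 92; 199 = 2·92 + 15; 92 = 6·15 + 2; 15 = 7·2 + 1; 2 = 2·1 + 0 → gcd = 1
lcm = 6845·1271/gcd = 8699995/1 = 8699995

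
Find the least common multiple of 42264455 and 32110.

gcd first: 42264455 = 1316·32110 + 7695; 32110 = 4·7695 + 1330; 7695 = 5·1330 + 1045; 1330 = 1·1045 + 285; 1045 = 3·285 + 190; 285 = 1·190 + 95; 190 = 2·95 + 0 → gcd = 95
lcm = 42264455·32110/gcd = 1357111650050/95 = 14285385790

14285385790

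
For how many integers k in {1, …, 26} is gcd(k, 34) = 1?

12

Prime factors of 34: 2, 17. Count integers ≤ 26 divisible by none of them.
By inclusion–exclusion: 26 − ⌊26/2⌋ − ⌊26/17⌋ + ⌊26/34⌋ = 12.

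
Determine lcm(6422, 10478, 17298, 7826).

6422 = 2 · 13² · 19; 10478 = 2 · 13² · 31; 17298 = 2 · 3² · 31²; 7826 = 2 · 7 · 13 · 43
lcm takes max exponent of each prime: 2 · 3² · 7 · 13² · 19 · 31² · 43 = 16718707278

16718707278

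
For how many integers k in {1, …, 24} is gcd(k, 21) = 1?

14

Prime factors of 21: 3, 7. Count integers ≤ 24 divisible by none of them.
By inclusion–exclusion: 24 − ⌊24/3⌋ − ⌊24/7⌋ + ⌊24/21⌋ = 14.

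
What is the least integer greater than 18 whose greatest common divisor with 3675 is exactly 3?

24

3675 = 3·1225. Any k with gcd(k, 3675) = 3 is a multiple of 3, say 3s, with s coprime to 1225.
Need s > 18/3, so s ≥ 7. First s ≥ 7 with gcd(s, 1225) = 1 is s = 8. Thus k = 3·8 = 24.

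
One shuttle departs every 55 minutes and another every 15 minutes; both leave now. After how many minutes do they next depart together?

55 = 5 · 11; 15 = 3 · 5
max exponents: 3 · 5 · 11 = 165

165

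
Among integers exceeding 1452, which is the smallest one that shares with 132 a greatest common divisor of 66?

Multiples of 66 above 1452: 66·23, 66·24, … . Need the cofactor coprime to 132/66 = 2.
Checking s = 23, 24, … the first with gcd(s, 2) = 1 is s = 23, giving 1518.

1518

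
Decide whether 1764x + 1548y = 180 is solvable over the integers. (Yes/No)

Yes

gcd(1764, 1548): 1764 = 1·1548 + 216; 1548 = 7·216 + 36; 216 = 6·36 + 0 → 36
36 divides 180, so a solution exists.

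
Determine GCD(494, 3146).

Euclid: 3146 = 6·494 + 182; 494 = 2·182 + 130; 182 = 1·130 + 52; 130 = 2·52 + 26; 52 = 2·26 + 0. Last nonzero remainder: 26.

26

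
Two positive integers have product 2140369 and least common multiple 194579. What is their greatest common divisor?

11

gcd·lcm = product, so gcd = 2140369/194579 = 11.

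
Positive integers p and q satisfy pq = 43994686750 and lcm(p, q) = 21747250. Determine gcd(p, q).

gcd·lcm = product, so gcd = 43994686750/21747250 = 2023.

2023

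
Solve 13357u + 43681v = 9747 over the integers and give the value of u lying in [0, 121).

gcd(13357, 43681) = 361 (Euclid: 43681 = 3·13357 + 3610; 13357 = 3·3610 + 2527; 3610 = 1·2527 + 1083; 2527 = 2·1083 + 361; 1083 = 3·361 + 0), and 361 | 9747.
Extended Euclid: 13357·(36) + 43681·(-11) = 361. Scale by 27: u₀ = 972.
General solution u = u₀ + 121t; reducing mod 121 gives u = 4 (and v = -1).

4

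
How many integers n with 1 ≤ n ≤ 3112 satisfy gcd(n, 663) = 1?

1803

663 = 3·13·17. Inclusion–exclusion on these primes:
3112 − ⌊3112/3⌋ − ⌊3112/13⌋ − ⌊3112/17⌋ + ⌊3112/39⌋ + ⌊3112/51⌋ + ⌊3112/221⌋ − ⌊3112/663⌋ = 1803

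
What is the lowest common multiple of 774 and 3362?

gcd first: 3362 = 4·774 + 266; 774 = 2·266 + 242; 266 = 1·242 + 24; 242 = 10·24 + 2; 24 = 12·2 + 0 → gcd = 2
lcm = 774·3362/gcd = 2602188/2 = 1301094

1301094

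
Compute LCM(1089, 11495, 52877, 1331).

1089 = 3² · 11²; 11495 = 5 · 11² · 19; 52877 = 11² · 19 · 23; 1331 = 11³
lcm takes max exponent of each prime: 3² · 5 · 11³ · 19 · 23 = 26174115

26174115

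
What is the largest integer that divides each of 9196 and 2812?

76

9196 = 2² · 11² · 19
2812 = 2² · 19 · 37
Common: 2² · 19 = 76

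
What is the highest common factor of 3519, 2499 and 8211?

51

gcd(3519, 2499): 3519 = 1·2499 + 1020; 2499 = 2·1020 + 459; 1020 = 2·459 + 102; 459 = 4·102 + 51; 102 = 2·51 + 0 → 51
gcd(51, 8211): 8211 = 161·51 + 0 → 51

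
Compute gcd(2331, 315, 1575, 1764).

2331 = 3² · 7 · 37; 315 = 3² · 5 · 7; 1575 = 3² · 5² · 7; 1764 = 2² · 3² · 7²
gcd takes min exponent of each prime: 3² · 7 = 63

63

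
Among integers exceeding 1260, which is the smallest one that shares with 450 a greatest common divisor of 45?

gcd(x, 450) = 45 forces 45 | x; write x = 45s. Then gcd(45s, 45·10) = 45·gcd(s, 10), so need gcd(s, 10) = 1.
45s > 1260 gives s ≥ 29. The least s ≥ 29 coprime to 10 is 29, so x = 45·29 = 1305.

1305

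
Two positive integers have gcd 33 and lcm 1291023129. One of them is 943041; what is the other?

a·b = gcd·lcm = 33·1291023129 = 42603763257, so b = 42603763257/943041 = 45177.

45177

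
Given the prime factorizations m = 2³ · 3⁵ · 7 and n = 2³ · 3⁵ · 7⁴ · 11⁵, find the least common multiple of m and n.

751712628744

max exponent per prime: 2³ · 3⁵ · 7⁴ · 11⁵ = 751712628744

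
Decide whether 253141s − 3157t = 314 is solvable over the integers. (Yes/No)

No

gcd(253141, 3157): 253141 = 80·3157 + 581; 3157 = 5·581 + 252; 581 = 2·252 + 77; 252 = 3·77 + 21; 77 = 3·21 + 14; 21 = 1·14 + 7; 14 = 2·7 + 0 → 7
7 does not divide 314, so a solution does not exist.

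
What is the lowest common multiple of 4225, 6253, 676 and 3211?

lcm(4225, 6253) = 4225·6253/gcd = 26418925/169 = 156325
lcm(156325, 676) = 156325·676/gcd = 105675700/169 = 625300
lcm(625300, 3211) = 625300·3211/gcd = 2007838300/169 = 11880700

11880700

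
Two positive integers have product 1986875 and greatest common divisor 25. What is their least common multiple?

79475

Since gcd(a,b)·lcm(a,b) = ab, lcm = 1986875/25 = 79475.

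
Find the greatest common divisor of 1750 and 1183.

1750 = 2 · 5³ · 7
1183 = 7 · 13²
Common: 7 = 7

7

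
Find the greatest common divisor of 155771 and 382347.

14161

Euclid: 382347 = 2·155771 + 70805; 155771 = 2·70805 + 14161; 70805 = 5·14161 + 0. Last nonzero remainder: 14161.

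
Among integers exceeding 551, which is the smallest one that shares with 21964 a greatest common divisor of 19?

589

gcd(m, 21964) = 19 forces 19 | m; write m = 19s. Then gcd(19s, 19·1156) = 19·gcd(s, 1156), so need gcd(s, 1156) = 1.
19s > 551 gives s ≥ 30. The least s ≥ 30 coprime to 1156 is 31, so m = 19·31 = 589.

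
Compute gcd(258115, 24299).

11

Euclid: 258115 = 10·24299 + 15125; 24299 = 1·15125 + 9174; 15125 = 1·9174 + 5951; 9174 = 1·5951 + 3223; 5951 = 1·3223 + 2728; 3223 = 1·2728 + 495; 2728 = 5·495 + 253; 495 = 1·253 + 242; 253 = 1·242 + 11; 242 = 22·11 + 0. Last nonzero remainder: 11.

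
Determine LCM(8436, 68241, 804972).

347903263596

8436 = 2² · 3 · 19 · 37; 68241 = 3 · 23² · 43; 804972 = 2² · 3 · 7² · 37²
lcm takes max exponent of each prime: 2² · 3 · 7² · 19 · 23² · 37² · 43 = 347903263596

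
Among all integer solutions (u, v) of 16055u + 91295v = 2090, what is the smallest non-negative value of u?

347

gcd(16055, 91295) = 95 (Euclid: 91295 = 5·16055 + 11020; 16055 = 1·11020 + 5035; 11020 = 2·5035 + 950; 5035 = 5·950 + 285; 950 = 3·285 + 95; 285 = 3·95 + 0), and 95 | 2090.
Extended Euclid: 16055·(-290) + 91295·(51) = 95. Scale by 22: u₀ = -6380.
General solution u = u₀ + 961t; reducing mod 961 gives u = 347 (and v = -61).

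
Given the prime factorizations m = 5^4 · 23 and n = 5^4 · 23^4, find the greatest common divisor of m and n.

14375

min exponent per shared prime: 5^4 · 23 = 14375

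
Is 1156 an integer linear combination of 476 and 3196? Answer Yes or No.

gcd(476, 3196): 3196 = 6·476 + 340; 476 = 1·340 + 136; 340 = 2·136 + 68; 136 = 2·68 + 0 → 68
68 divides 1156, so a solution exists.

Yes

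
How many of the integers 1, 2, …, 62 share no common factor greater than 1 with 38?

29

38 = 2·19. Inclusion–exclusion on these primes:
62 − ⌊62/2⌋ − ⌊62/19⌋ + ⌊62/38⌋ = 29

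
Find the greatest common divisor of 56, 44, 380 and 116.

gcd(56, 44): 56 = 1·44 + 12; 44 = 3·12 + 8; 12 = 1·8 + 4; 8 = 2·4 + 0 → 4
gcd(4, 380): 380 = 95·4 + 0 → 4
gcd(4, 116): 116 = 29·4 + 0 → 4

4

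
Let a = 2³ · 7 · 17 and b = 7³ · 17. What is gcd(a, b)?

119

min exponent per shared prime: 7 · 17 = 119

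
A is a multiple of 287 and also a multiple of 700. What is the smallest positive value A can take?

gcd first: 700 = 2·287 + 126; 287 = 2·126 + 35; 126 = 3·35 + 21; 35 = 1·21 + 14; 21 = 1·14 + 7; 14 = 2·7 + 0 → gcd = 7
lcm = 287·700/gcd = 200900/7 = 28700

28700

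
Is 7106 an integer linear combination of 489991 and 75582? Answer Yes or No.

By Bézout, 489991p − 75582q = 7106 has integer solutions iff gcd(489991, 75582) | 7106.
Euclid: 489991 = 6·75582 + 36499; 75582 = 2·36499 + 2584; 36499 = 14·2584 + 323; 2584 = 8·323 + 0. gcd = 323; 7106 mod 323 = 0. Yes.

Yes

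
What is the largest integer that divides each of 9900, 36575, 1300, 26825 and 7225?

9900 = 2² · 3² · 5² · 11; 36575 = 5² · 7 · 11 · 19; 1300 = 2² · 5² · 13; 26825 = 5² · 29 · 37; 7225 = 5² · 17²
gcd takes min exponent of each prime: 5² = 25

25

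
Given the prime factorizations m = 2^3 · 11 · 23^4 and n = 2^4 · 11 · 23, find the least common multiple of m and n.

49252016

max exponent per prime: 2^4 · 11 · 23^4 = 49252016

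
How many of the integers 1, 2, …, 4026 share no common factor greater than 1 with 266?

1634

Prime factors of 266: 2, 7, 19. Count integers ≤ 4026 divisible by none of them.
By inclusion–exclusion: 4026 − ⌊4026/2⌋ − ⌊4026/7⌋ − ⌊4026/19⌋ + ⌊4026/14⌋ + ⌊4026/38⌋ + ⌊4026/133⌋ − ⌊4026/266⌋ = 1634.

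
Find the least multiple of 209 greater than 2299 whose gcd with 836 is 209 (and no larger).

Multiples of 209 above 2299: 209·12, 209·13, … . Need the cofactor coprime to 836/209 = 4.
Checking s = 12, 13, … the first with gcd(s, 4) = 1 is s = 13, giving 2717.

2717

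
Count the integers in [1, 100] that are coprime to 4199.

83

Prime factors of 4199: 13, 17, 19. Count integers ≤ 100 divisible by none of them.
By inclusion–exclusion: 100 − ⌊100/13⌋ − ⌊100/17⌋ − ⌊100/19⌋ + ⌊100/221⌋ + ⌊100/247⌋ + ⌊100/323⌋ − ⌊100/4199⌋ = 83.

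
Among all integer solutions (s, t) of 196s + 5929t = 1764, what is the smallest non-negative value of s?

9

gcd(196, 5929) = 49 (Euclid: 5929 = 30·196 + 49; 196 = 4·49 + 0), and 49 | 1764.
Extended Euclid: 196·(-30) + 5929·(1) = 49. Scale by 36: s₀ = -1080.
General solution s = s₀ + 121k; reducing mod 121 gives s = 9 (and t = 0).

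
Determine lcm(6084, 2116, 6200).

6084 = 2² · 3² · 13²; 2116 = 2² · 23²; 6200 = 2³ · 5² · 31
lcm takes max exponent of each prime: 2³ · 3² · 5² · 13² · 23² · 31 = 4988575800

4988575800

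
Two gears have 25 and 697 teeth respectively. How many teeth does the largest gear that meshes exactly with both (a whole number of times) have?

1

Euclid: 697 = 27·25 + 22; 25 = 1·22 + 3; 22 = 7·3 + 1; 3 = 3·1 + 0. Last nonzero remainder: 1.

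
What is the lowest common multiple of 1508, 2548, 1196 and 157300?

5141035900

1508 = 2² · 13 · 29; 2548 = 2² · 7² · 13; 1196 = 2² · 13 · 23; 157300 = 2² · 5² · 11² · 13
lcm takes max exponent of each prime: 2² · 5² · 7² · 11² · 13 · 23 · 29 = 5141035900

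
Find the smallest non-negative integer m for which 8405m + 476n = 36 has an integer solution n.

gcd(8405, 476) = 1 (Euclid: 8405 = 17·476 + 313; 476 = 1·313 + 163; 313 = 1·163 + 150; 163 = 1·150 + 13; 150 = 11·13 + 7; 13 = 1·7 + 6; 7 = 1·6 + 1; 6 = 6·1 + 0), and 1 | 36.
Extended Euclid: 8405·(73) + 476·(-1289) = 1. Scale by 36: m₀ = 2628.
General solution m = m₀ + 476t; reducing mod 476 gives m = 248 (and n = -4379).

248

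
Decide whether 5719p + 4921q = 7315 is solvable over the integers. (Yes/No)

Yes

gcd(5719, 4921): 5719 = 1·4921 + 798; 4921 = 6·798 + 133; 798 = 6·133 + 0 → 133
133 divides 7315, so a solution exists.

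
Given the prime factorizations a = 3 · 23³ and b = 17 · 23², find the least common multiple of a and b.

620517

max exponent per prime: 3 · 17 · 23³ = 620517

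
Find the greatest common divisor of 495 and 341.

Euclid: 495 = 1·341 + 154; 341 = 2·154 + 33; 154 = 4·33 + 22; 33 = 1·22 + 11; 22 = 2·11 + 0. Last nonzero remainder: 11.

11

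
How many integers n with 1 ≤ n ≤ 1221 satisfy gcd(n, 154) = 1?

Prime factors of 154: 2, 7, 11. Count integers ≤ 1221 divisible by none of them.
By inclusion–exclusion: 1221 − ⌊1221/2⌋ − ⌊1221/7⌋ − ⌊1221/11⌋ + ⌊1221/14⌋ + ⌊1221/22⌋ + ⌊1221/77⌋ − ⌊1221/154⌋ = 476.

476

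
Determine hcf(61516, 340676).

61516 = 2² · 7 · 13³
340676 = 2² · 7 · 23³
Common: 2² · 7 = 28

28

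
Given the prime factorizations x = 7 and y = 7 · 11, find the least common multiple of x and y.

max exponent per prime: 7 · 11 = 77

77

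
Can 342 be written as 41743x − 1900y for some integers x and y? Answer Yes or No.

Yes

gcd(41743, 1900): 41743 = 21·1900 + 1843; 1900 = 1·1843 + 57; 1843 = 32·57 + 19; 57 = 3·19 + 0 → 19
19 divides 342, so a solution exists.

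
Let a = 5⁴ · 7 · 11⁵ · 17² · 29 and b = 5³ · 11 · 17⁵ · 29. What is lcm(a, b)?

29012428819075625

max exponent per prime: 5⁴ · 7 · 11⁵ · 17⁵ · 29 = 29012428819075625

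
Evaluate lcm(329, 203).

329 = 7 · 47; 203 = 7 · 29
max exponents: 7 · 29 · 47 = 9541

9541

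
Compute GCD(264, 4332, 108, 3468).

12

gcd(264, 4332): 4332 = 16·264 + 108; 264 = 2·108 + 48; 108 = 2·48 + 12; 48 = 4·12 + 0 → 12
gcd(12, 108): 108 = 9·12 + 0 → 12
gcd(12, 3468): 3468 = 289·12 + 0 → 12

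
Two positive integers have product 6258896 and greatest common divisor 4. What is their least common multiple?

Since gcd(p,q)·lcm(p,q) = pq, lcm = 6258896/4 = 1564724.

1564724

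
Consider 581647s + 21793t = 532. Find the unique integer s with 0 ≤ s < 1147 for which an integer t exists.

Euclid: 581647 = 26·21793 + 15029; 21793 = 1·15029 + 6764; 15029 = 2·6764 + 1501; 6764 = 4·1501 + 760; 1501 = 1·760 + 741; 760 = 1·741 + 19; 741 = 39·19 + 0 → gcd = 19; 532 = 19·28.
Back-substitution yields 581647·(-29) + 21793·(774) = 19, so one solution is s = -29·28 = -812, t = 774·28 = 21672.
Solutions in s differ by 21793/19 = 1147; the one in [0, 1147) is -812 mod 1147 = 335.

335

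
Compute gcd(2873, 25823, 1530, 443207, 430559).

gcd(2873, 25823): 25823 = 8·2873 + 2839; 2873 = 1·2839 + 34; 2839 = 83·34 + 17; 34 = 2·17 + 0 → 17
gcd(17, 1530): 1530 = 90·17 + 0 → 17
gcd(17, 443207): 443207 = 26071·17 + 0 → 17
gcd(17, 430559): 430559 = 25327·17 + 0 → 17

17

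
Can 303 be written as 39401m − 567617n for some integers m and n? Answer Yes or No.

Yes

gcd(39401, 567617): 567617 = 14·39401 + 16003; 39401 = 2·16003 + 7395; 16003 = 2·7395 + 1213; 7395 = 6·1213 + 117; 1213 = 10·117 + 43; 117 = 2·43 + 31; 43 = 1·31 + 12; 31 = 2·12 + 7; 12 = 1·7 + 5; 7 = 1·5 + 2; 5 = 2·2 + 1; 2 = 2·1 + 0 → 1
1 divides 303, so a solution exists.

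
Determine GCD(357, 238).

119

Euclid: 357 = 1·238 + 119; 238 = 2·119 + 0. Last nonzero remainder: 119.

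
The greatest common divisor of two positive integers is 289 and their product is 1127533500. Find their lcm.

For any two positive integers, gcd × lcm equals their product. Hence lcm = 1127533500 / 289 = 3901500.

3901500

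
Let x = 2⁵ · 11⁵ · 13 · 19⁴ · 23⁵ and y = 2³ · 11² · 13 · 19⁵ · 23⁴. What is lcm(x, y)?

max exponent per prime: 2⁵ · 11⁵ · 13 · 19⁵ · 23⁵ = 1067736136548573775712

1067736136548573775712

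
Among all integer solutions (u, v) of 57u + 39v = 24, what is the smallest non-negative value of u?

gcd(57, 39) = 3 (Euclid: 57 = 1·39 + 18; 39 = 2·18 + 3; 18 = 6·3 + 0), and 3 | 24.
Extended Euclid: 57·(-2) + 39·(3) = 3. Scale by 8: u₀ = -16.
General solution u = u₀ + 13t; reducing mod 13 gives u = 10 (and v = -14).

10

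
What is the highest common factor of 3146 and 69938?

3146 = 2 · 11² · 13
69938 = 2 · 11² · 17²
Common: 2 · 11² = 242

242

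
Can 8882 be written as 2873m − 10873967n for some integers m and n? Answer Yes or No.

gcd(2873, 10873967): 10873967 = 3784·2873 + 2535; 2873 = 1·2535 + 338; 2535 = 7·338 + 169; 338 = 2·169 + 0 → 169
169 does not divide 8882, so a solution does not exist.

No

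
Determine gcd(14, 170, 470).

2

gcd(14, 170): 170 = 12·14 + 2; 14 = 7·2 + 0 → 2
gcd(2, 470): 470 = 235·2 + 0 → 2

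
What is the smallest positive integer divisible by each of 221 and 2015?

gcd first: 2015 = 9·221 + 26; 221 = 8·26 + 13; 26 = 2·13 + 0 → gcd = 13
lcm = 221·2015/gcd = 445315/13 = 34255

34255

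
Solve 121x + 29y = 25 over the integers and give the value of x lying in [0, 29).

5

Reduce mod 29: 121x ≡ 25 (mod 29). With g = gcd(121, 29) = 1 dividing 25, divide through: 121x ≡ 25 (mod 29).
Since gcd(121, 29) = 1, x ≡ 25·(121)⁻¹ ≡ 5 (mod 29). Smallest non-negative: 5.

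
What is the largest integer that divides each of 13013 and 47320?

1183

13013 = 7 · 11 · 13²
47320 = 2³ · 5 · 7 · 13²
Common: 7 · 13² = 1183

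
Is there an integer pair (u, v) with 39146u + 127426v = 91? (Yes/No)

gcd(39146, 127426): 127426 = 3·39146 + 9988; 39146 = 3·9988 + 9182; 9988 = 1·9182 + 806; 9182 = 11·806 + 316; 806 = 2·316 + 174; 316 = 1·174 + 142; 174 = 1·142 + 32; 142 = 4·32 + 14; 32 = 2·14 + 4; 14 = 3·4 + 2; 4 = 2·2 + 0 → 2
2 does not divide 91, so a solution does not exist.

No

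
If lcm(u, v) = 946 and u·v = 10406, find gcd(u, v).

11

From gcd × lcm = uv: gcd = 10406 / 946 = 11.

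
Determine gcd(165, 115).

5

Euclid: 165 = 1·115 + 50; 115 = 2·50 + 15; 50 = 3·15 + 5; 15 = 3·5 + 0. Last nonzero remainder: 5.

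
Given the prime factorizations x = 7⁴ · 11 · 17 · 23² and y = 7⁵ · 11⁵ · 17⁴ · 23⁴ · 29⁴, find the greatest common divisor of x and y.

min exponent per shared prime: 7⁴ · 11 · 17 · 23² = 237514123

237514123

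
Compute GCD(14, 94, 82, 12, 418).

2

gcd(14, 94): 94 = 6·14 + 10; 14 = 1·10 + 4; 10 = 2·4 + 2; 4 = 2·2 + 0 → 2
gcd(2, 82): 82 = 41·2 + 0 → 2
gcd(2, 12): 12 = 6·2 + 0 → 2
gcd(2, 418): 418 = 209·2 + 0 → 2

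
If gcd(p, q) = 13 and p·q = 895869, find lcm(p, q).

Since gcd(p,q)·lcm(p,q) = pq, lcm = 895869/13 = 68913.

68913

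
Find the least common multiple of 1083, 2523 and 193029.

58603797429

1083 = 3 · 19²; 2523 = 3 · 29²; 193029 = 3 · 37² · 47
lcm takes max exponent of each prime: 3 · 19² · 29² · 37² · 47 = 58603797429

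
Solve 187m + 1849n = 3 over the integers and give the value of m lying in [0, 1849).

1058

gcd(187, 1849) = 1 (Euclid: 1849 = 9·187 + 166; 187 = 1·166 + 21; 166 = 7·21 + 19; 21 = 1·19 + 2; 19 = 9·2 + 1; 2 = 2·1 + 0), and 1 | 3.
Extended Euclid: 187·(-880) + 1849·(89) = 1. Scale by 3: m₀ = -2640.
General solution m = m₀ + 1849t; reducing mod 1849 gives m = 1058 (and n = -107).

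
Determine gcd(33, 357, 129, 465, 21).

3

gcd(33, 357): 357 = 10·33 + 27; 33 = 1·27 + 6; 27 = 4·6 + 3; 6 = 2·3 + 0 → 3
gcd(3, 129): 129 = 43·3 + 0 → 3
gcd(3, 465): 465 = 155·3 + 0 → 3
gcd(3, 21): 21 = 7·3 + 0 → 3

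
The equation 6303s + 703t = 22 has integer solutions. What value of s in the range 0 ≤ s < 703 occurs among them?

Reduce mod 703: 6303s ≡ 22 (mod 703). With g = gcd(6303, 703) = 1 dividing 22, divide through: 6303s ≡ 22 (mod 703).
Since gcd(6303, 703) = 1, s ≡ 22·(6303)⁻¹ ≡ 292 (mod 703). Smallest non-negative: 292.

292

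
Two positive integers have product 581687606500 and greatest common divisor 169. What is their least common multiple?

gcd·lcm = product, so lcm = 581687606500/169 = 3441938500.

3441938500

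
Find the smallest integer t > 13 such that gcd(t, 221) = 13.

Multiples of 13 above 13: 13·2, 13·3, … . Need the cofactor coprime to 221/13 = 17.
Checking s = 2, 3, … the first with gcd(s, 17) = 1 is s = 2, giving 26.

26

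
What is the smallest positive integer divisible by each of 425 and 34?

gcd first: 425 = 12·34 + 17; 34 = 2·17 + 0 → gcd = 17
lcm = 425·34/gcd = 14450/17 = 850

850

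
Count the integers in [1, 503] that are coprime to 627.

627 = 3·11·19. Inclusion–exclusion on these primes:
503 − ⌊503/3⌋ − ⌊503/11⌋ − ⌊503/19⌋ + ⌊503/33⌋ + ⌊503/57⌋ + ⌊503/209⌋ − ⌊503/627⌋ = 290

290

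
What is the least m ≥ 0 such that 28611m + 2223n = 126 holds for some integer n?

15

Euclid: 28611 = 12·2223 + 1935; 2223 = 1·1935 + 288; 1935 = 6·288 + 207; 288 = 1·207 + 81; 207 = 2·81 + 45; 81 = 1·45 + 36; 45 = 1·36 + 9; 36 = 4·9 + 0 → gcd = 9; 126 = 9·14.
Back-substitution yields 28611·(54) + 2223·(-695) = 9, so one solution is m = 54·14 = 756, n = -695·14 = -9730.
Solutions in m differ by 2223/9 = 247; the one in [0, 247) is 756 mod 247 = 15.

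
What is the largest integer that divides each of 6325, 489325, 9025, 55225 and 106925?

gcd(6325, 489325): 489325 = 77·6325 + 2300; 6325 = 2·2300 + 1725; 2300 = 1·1725 + 575; 1725 = 3·575 + 0 → 575
gcd(575, 9025): 9025 = 15·575 + 400; 575 = 1·400 + 175; 400 = 2·175 + 50; 175 = 3·50 + 25; 50 = 2·25 + 0 → 25
gcd(25, 55225): 55225 = 2209·25 + 0 → 25
gcd(25, 106925): 106925 = 4277·25 + 0 → 25

25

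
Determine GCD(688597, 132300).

49

Euclid: 688597 = 5·132300 + 27097; 132300 = 4·27097 + 23912; 27097 = 1·23912 + 3185; 23912 = 7·3185 + 1617; 3185 = 1·1617 + 1568; 1617 = 1·1568 + 49; 1568 = 32·49 + 0. Last nonzero remainder: 49.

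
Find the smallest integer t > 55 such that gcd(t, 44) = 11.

77

Multiples of 11 above 55: 11·6, 11·7, … . Need the cofactor coprime to 44/11 = 4.
Checking s = 6, 7, … the first with gcd(s, 4) = 1 is s = 7, giving 77.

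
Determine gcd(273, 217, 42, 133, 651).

7

273 = 3 · 7 · 13; 217 = 7 · 31; 42 = 2 · 3 · 7; 133 = 7 · 19; 651 = 3 · 7 · 31
gcd takes min exponent of each prime: 7 = 7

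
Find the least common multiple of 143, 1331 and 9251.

lcm(143, 1331) = 143·1331/gcd = 190333/11 = 17303
lcm(17303, 9251) = 17303·9251/gcd = 160070053/11 = 14551823

14551823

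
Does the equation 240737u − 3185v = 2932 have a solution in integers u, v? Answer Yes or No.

gcd(240737, 3185): 240737 = 75·3185 + 1862; 3185 = 1·1862 + 1323; 1862 = 1·1323 + 539; 1323 = 2·539 + 245; 539 = 2·245 + 49; 245 = 5·49 + 0 → 49
49 does not divide 2932, so a solution does not exist.

No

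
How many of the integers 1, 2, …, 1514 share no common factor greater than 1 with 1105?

1052

Prime factors of 1105: 5, 13, 17. Count integers ≤ 1514 divisible by none of them.
By inclusion–exclusion: 1514 − ⌊1514/5⌋ − ⌊1514/13⌋ − ⌊1514/17⌋ + ⌊1514/65⌋ + ⌊1514/85⌋ + ⌊1514/221⌋ − ⌊1514/1105⌋ = 1052.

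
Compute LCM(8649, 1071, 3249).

371552391

lcm(8649, 1071) = 8649·1071/gcd = 9263079/9 = 1029231
lcm(1029231, 3249) = 1029231·3249/gcd = 3343971519/9 = 371552391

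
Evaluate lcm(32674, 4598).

75117526

32674 = 2 · 17 · 31²; 4598 = 2 · 11² · 19
max exponents: 2 · 11² · 17 · 19 · 31² = 75117526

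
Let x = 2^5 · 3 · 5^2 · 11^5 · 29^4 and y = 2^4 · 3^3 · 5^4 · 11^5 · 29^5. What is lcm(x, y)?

max exponent per prime: 2^5 · 3^3 · 5^4 · 11^5 · 29^5 = 1783804171103460000

1783804171103460000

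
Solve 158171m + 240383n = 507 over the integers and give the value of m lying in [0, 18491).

17991

gcd(158171, 240383) = 13 (Euclid: 240383 = 1·158171 + 82212; 158171 = 1·82212 + 75959; 82212 = 1·75959 + 6253; 75959 = 12·6253 + 923; 6253 = 6·923 + 715; 923 = 1·715 + 208; 715 = 3·208 + 91; 208 = 2·91 + 26; 91 = 3·26 + 13; 26 = 2·13 + 0), and 13 | 507.
Extended Euclid: 158171·(-8073) + 240383·(5312) = 13. Scale by 39: m₀ = -314847.
General solution m = m₀ + 18491t; reducing mod 18491 gives m = 17991 (and n = -11838).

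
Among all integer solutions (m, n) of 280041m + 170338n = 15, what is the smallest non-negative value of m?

161517

Reduce mod 170338: 280041m ≡ 15 (mod 170338). With g = gcd(280041, 170338) = 1 dividing 15, divide through: 280041m ≡ 15 (mod 170338).
Since gcd(280041, 170338) = 1, m ≡ 15·(280041)⁻¹ ≡ 161517 (mod 170338). Smallest non-negative: 161517.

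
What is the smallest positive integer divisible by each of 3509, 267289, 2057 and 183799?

200163911563

3509 = 11² · 29; 267289 = 11² · 47²; 2057 = 11² · 17; 183799 = 7² · 11² · 31
lcm takes max exponent of each prime: 7² · 11² · 17 · 29 · 31 · 47² = 200163911563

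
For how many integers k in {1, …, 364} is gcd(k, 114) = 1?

114

114 = 2·3·19. Inclusion–exclusion on these primes:
364 − ⌊364/2⌋ − ⌊364/3⌋ − ⌊364/19⌋ + ⌊364/6⌋ + ⌊364/38⌋ + ⌊364/57⌋ − ⌊364/114⌋ = 114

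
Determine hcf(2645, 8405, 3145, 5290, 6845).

2645 = 5 · 23²; 8405 = 5 · 41²; 3145 = 5 · 17 · 37; 5290 = 2 · 5 · 23²; 6845 = 5 · 37²
gcd takes min exponent of each prime: 5 = 5

5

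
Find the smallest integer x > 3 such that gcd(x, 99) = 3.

6

Multiples of 3 above 3: 3·2, 3·3, … . Need the cofactor coprime to 99/3 = 33.
Checking s = 2, 3, … the first with gcd(s, 33) = 1 is s = 2, giving 6.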